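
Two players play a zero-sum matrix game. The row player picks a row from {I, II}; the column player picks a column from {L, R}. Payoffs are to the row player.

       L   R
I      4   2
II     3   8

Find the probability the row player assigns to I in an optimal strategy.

5/7

Row minima: I → 2, II → 3; maximin = 3.
Column maxima: L → 4, R → 8; minimax = 4.
3 ≠ 4, so there is no saddle point; optimal play is mixed.
Let the row player play I with probability p. Expected payoff against L: 4p + 3(1−p) = p + 3; against R: 2p + 8(1−p) = −6p + 8.
Setting these equal: p + 3 = −6p + 8 ⇒ 7p = 5 ⇒ p = 5/7, and the value is (1)·(5/7) + 3 = 26/7.
For the column player: with q = P(L), equating I's and II's payoffs gives 2q + 2 = −5q + 8 ⇒ q = 6/7.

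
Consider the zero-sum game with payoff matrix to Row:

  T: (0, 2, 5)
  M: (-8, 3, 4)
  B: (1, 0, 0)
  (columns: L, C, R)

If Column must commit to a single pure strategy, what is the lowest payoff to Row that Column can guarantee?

Column maxima: L → 1, C → 3, R → 5.
The smallest of these is 1.

1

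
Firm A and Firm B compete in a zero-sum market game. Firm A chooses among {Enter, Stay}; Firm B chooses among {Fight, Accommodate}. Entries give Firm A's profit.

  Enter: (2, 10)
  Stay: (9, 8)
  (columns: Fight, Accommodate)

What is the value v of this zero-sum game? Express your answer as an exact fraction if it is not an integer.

74/9

Row minima: Enter → 2, Stay → 8; maximin = 8.
Column maxima: Fight → 9, Accommodate → 10; minimax = 9.
8 ≠ 9, so there is no saddle point; optimal play is mixed.
Let Firm A play Enter with probability p. Expected payoff against Fight: 2p + 9(1−p) = −7p + 9; against Accommodate: 10p + 8(1−p) = 2p + 8.
Setting these equal: −7p + 9 = 2p + 8 ⇒ −9p = -1 ⇒ p = 1/9, and the value is (-7)·(1/9) + 9 = 74/9.
For Firm B: with q = P(Fight), equating Enter's and Stay's payoffs gives −8q + 10 = q + 8 ⇒ q = 2/9.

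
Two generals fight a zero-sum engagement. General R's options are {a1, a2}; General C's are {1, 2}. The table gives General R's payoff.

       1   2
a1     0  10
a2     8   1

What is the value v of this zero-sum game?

80/17

Row minima: a1 → 0, a2 → 1; maximin = 1.
Column maxima: 1 → 8, 2 → 10; minimax = 8.
1 ≠ 8, so there is no saddle point; optimal play is mixed.
Let General R play a1 with probability p. Expected payoff against 1: 0p + 8(1−p) = −8p + 8; against 2: 10p + 1(1−p) = 9p + 1.
Setting these equal: −8p + 8 = 9p + 1 ⇒ −17p = -7 ⇒ p = 7/17, and the value is (-8)·(7/17) + 8 = 80/17.
For General C: with q = P(1), equating a1's and a2's payoffs gives −10q + 10 = 7q + 1 ⇒ q = 9/17.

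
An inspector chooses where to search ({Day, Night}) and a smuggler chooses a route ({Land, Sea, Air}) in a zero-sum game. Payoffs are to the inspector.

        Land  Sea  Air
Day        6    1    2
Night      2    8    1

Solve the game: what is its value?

15/8

Row minima: Day → 1, Night → 1; maximin = 1.
Column maxima: Land → 6, Sea → 8, Air → 2; minimax = 2.
1 ≠ 2, so there is no saddle point; optimal play is mixed.
Land is strictly dominated by Air (it gives the inspector strictly more in every row), so the smuggler never plays it.
On the remaining 2×2 (Day, Night vs Sea, Air):
Let the inspector play Day with probability p. Expected payoff against Sea: 1p + 8(1−p) = −7p + 8; against Air: 2p + 1(1−p) = p + 1.
Setting these equal: −7p + 8 = p + 1 ⇒ −8p = -7 ⇒ p = 7/8, and the value is (-7)·(7/8) + 8 = 15/8.
For the smuggler: with q = P(Sea), equating Day's and Night's payoffs gives −q + 2 = 7q + 1 ⇒ q = 1/8.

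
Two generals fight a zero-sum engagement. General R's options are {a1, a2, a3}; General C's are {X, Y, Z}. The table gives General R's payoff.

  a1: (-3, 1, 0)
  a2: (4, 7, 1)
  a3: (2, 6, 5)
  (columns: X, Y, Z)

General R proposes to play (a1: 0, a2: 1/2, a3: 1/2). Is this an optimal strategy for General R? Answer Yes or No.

Against X this mix gives (1/2)·4 + (1/2)·2 = 3.
Against Y this mix gives (1/2)·7 + (1/2)·6 = 13/2.
Against Z this mix gives (1/2)·1 + (1/2)·5 = 3.
All of General C's active replies (X, Z) yield 3, and no column does worse for General R. The mix makes General C indifferent and guarantees 3, so it is optimal.

Yes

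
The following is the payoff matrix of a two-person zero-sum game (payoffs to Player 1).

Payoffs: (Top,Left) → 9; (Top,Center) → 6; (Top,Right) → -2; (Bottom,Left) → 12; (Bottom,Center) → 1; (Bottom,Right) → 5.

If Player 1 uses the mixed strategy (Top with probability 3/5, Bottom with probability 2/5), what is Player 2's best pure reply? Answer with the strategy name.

Right

If Player 2 plays Left, Player 1's expected payoff is (3/5)·9 + (2/5)·12 = 51/5.
If Player 2 plays Center, Player 1's expected payoff is (3/5)·6 + (2/5)·1 = 4.
If Player 2 plays Right, Player 1's expected payoff is (3/5)·(-2) + (2/5)·5 = 4/5.
Player 2 minimizes Player 1's payoff; the smallest is 4/5, so the best response is Right.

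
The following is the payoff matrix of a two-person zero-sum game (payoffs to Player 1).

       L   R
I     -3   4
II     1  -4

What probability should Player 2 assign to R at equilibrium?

Row minima: I → -3, II → -4; maximin = -3.
Column maxima: L → 1, R → 4; minimax = 1.
-3 ≠ 1, so there is no saddle point; optimal play is mixed.
Let Player 1 play I with probability p. Expected payoff against L: (-3)p + 1(1−p) = −4p + 1; against R: 4p + (-4)(1−p) = 8p − 4.
Setting these equal: −4p + 1 = 8p − 4 ⇒ −12p = -5 ⇒ p = 5/12, and the value is (-4)·(5/12) + 1 = -2/3.
For Player 2: with q = P(L), equating I's and II's payoffs gives −7q + 4 = 5q − 4 ⇒ q = 2/3.

1/3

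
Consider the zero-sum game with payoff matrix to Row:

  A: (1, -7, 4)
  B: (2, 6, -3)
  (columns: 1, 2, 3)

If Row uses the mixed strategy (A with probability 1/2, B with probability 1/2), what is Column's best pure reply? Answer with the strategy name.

2

If Column plays 1, Row's expected payoff is (1/2)·1 + (1/2)·2 = 3/2.
If Column plays 2, Row's expected payoff is (1/2)·(-7) + (1/2)·6 = -1/2.
If Column plays 3, Row's expected payoff is (1/2)·4 + (1/2)·(-3) = 1/2.
Column minimizes Row's payoff; the smallest is -1/2, so the best response is 2.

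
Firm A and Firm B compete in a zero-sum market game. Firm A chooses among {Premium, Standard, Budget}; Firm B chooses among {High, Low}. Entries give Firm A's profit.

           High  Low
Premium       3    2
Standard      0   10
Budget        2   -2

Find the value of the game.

Row minima: Premium → 2, Standard → 0, Budget → -2; maximin = 2.
Column maxima: High → 3, Low → 10; minimax = 3.
2 ≠ 3, so there is no saddle point; optimal play is mixed.
Budget is strictly dominated by Premium, so Firm A never plays it.
On the remaining 2×2 (Premium, Standard vs High, Low):
Let Firm A play Premium with probability p. Expected payoff against High: 3p + 0(1−p) = 3p; against Low: 2p + 10(1−p) = −8p + 10.
Setting these equal: 3p = −8p + 10 ⇒ 11p = 10 ⇒ p = 10/11, and the value is (3)·(10/11) = 30/11.
For Firm B: with q = P(High), equating Premium's and Standard's payoffs gives q + 2 = −10q + 10 ⇒ q = 8/11.

30/11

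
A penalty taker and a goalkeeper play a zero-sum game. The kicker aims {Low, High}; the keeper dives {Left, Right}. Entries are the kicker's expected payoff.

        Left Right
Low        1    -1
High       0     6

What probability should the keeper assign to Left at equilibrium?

7/8

Row minima: Low → -1, High → 0; maximin = 0.
Column maxima: Left → 1, Right → 6; minimax = 1.
0 ≠ 1, so there is no saddle point; optimal play is mixed.
Let the kicker play Low with probability p. Expected payoff against Left: 1p + 0(1−p) = p; against Right: (-1)p + 6(1−p) = −7p + 6.
Setting these equal: p = −7p + 6 ⇒ 8p = 6 ⇒ p = 3/4, and the value is (1)·(3/4) = 3/4.
For the keeper: with q = P(Left), equating Low's and High's payoffs gives 2q − 1 = −6q + 6 ⇒ q = 7/8.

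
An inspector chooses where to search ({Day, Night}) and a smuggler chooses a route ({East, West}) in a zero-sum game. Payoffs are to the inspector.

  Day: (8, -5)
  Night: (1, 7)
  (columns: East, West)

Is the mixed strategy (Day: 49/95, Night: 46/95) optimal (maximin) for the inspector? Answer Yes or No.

No

Against East this mix gives (49/95)·8 + (46/95)·1 = 438/95.
Against West this mix gives (49/95)·(-5) + (46/95)·7 = 77/95.
The smuggler will play West, holding the inspector to 77/95. Shifting weight toward the row that does better against West would raise this floor (the equalizing mix achieves 61/19 against both West and East), so the proposed strategy is not optimal.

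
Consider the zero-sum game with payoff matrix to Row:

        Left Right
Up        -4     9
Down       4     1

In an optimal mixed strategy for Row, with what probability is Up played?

3/16

Row minima: Up → -4, Down → 1; maximin = 1.
Column maxima: Left → 4, Right → 9; minimax = 4.
1 ≠ 4, so there is no saddle point; optimal play is mixed.
Let Row play Up with probability p. Expected payoff against Left: (-4)p + 4(1−p) = −8p + 4; against Right: 9p + 1(1−p) = 8p + 1.
Setting these equal: −8p + 4 = 8p + 1 ⇒ −16p = -3 ⇒ p = 3/16, and the value is (-8)·(3/16) + 4 = 5/2.
For Column: with q = P(Left), equating Up's and Down's payoffs gives −13q + 9 = 3q + 1 ⇒ q = 1/2.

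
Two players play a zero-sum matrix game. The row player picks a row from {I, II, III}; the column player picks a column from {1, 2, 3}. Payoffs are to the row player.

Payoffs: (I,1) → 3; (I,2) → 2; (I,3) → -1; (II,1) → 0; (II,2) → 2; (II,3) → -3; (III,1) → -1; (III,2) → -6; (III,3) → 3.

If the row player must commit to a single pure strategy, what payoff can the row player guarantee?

-1

Row minima: I → -1, II → -3, III → -6.
The best of these is -1.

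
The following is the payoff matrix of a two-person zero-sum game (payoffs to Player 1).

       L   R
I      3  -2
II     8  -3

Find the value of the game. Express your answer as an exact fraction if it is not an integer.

Row minima: I → -2, II → -3; maximin = -2.
Column maxima: L → 8, R → -2; minimax = -2.
Since maximin = minimax = -2, there is a saddle point and the value is -2.

-2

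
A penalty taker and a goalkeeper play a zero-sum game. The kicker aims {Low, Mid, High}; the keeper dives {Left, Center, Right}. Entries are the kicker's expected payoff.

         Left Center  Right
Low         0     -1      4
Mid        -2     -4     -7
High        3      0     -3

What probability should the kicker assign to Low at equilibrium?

3/8

Row minima: Low → -1, Mid → -7, High → -3; maximin = -1.
Column maxima: Left → 3, Center → 0, Right → 4; minimax = 0.
-1 ≠ 0, so there is no saddle point; optimal play is mixed.
Mid is strictly dominated by Low, so the kicker never plays it.
Left is strictly dominated by Center (it gives the kicker strictly more in every row), so the keeper never plays it.
On the remaining 2×2 (Low, High vs Center, Right):
Let the kicker play Low with probability p. Expected payoff against Center: (-1)p + 0(1−p) = −p; against Right: 4p + (-3)(1−p) = 7p − 3.
Setting these equal: −p = 7p − 3 ⇒ −8p = -3 ⇒ p = 3/8, and the value is (-1)·(3/8) = -3/8.
For the keeper: with q = P(Center), equating Low's and High's payoffs gives −5q + 4 = 3q − 3 ⇒ q = 7/8.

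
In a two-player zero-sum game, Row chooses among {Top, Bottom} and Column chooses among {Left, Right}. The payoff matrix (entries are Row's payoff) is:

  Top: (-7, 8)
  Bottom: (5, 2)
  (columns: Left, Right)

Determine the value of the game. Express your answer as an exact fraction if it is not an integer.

3

Row minima: Top → -7, Bottom → 2; maximin = 2.
Column maxima: Left → 5, Right → 8; minimax = 5.
2 ≠ 5, so there is no saddle point; optimal play is mixed.
Let Row play Top with probability p. Expected payoff against Left: (-7)p + 5(1−p) = −12p + 5; against Right: 8p + 2(1−p) = 6p + 2.
Setting these equal: −12p + 5 = 6p + 2 ⇒ −18p = -3 ⇒ p = 1/6, and the value is (-12)·(1/6) + 5 = 3.
For Column: with q = P(Left), equating Top's and Bottom's payoffs gives −15q + 8 = 3q + 2 ⇒ q = 1/3.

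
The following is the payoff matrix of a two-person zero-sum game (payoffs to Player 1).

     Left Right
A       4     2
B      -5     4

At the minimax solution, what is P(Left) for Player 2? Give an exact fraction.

Row minima: A → 2, B → -5; maximin = 2.
Column maxima: Left → 4, Right → 4; minimax = 4.
2 ≠ 4, so there is no saddle point; optimal play is mixed.
Let Player 1 play A with probability p. Expected payoff against Left: 4p + (-5)(1−p) = 9p − 5; against Right: 2p + 4(1−p) = −2p + 4.
Setting these equal: 9p − 5 = −2p + 4 ⇒ 11p = 9 ⇒ p = 9/11, and the value is (9)·(9/11) − 5 = 26/11.
For Player 2: with q = P(Left), equating A's and B's payoffs gives 2q + 2 = −9q + 4 ⇒ q = 2/11.

2/11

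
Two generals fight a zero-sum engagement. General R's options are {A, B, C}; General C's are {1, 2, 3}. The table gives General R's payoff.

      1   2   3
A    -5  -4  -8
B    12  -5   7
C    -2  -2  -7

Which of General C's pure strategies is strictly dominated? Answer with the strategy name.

1

3 holds General R's payoff strictly below 1 in every row: -8 < -5, 7 < 12, -7 < -2.
So 1 is strictly dominated for General C.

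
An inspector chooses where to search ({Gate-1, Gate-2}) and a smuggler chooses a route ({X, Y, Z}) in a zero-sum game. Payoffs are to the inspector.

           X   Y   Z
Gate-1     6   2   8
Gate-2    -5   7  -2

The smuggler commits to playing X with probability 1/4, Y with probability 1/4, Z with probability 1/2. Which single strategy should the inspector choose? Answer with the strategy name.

Expected payoff of Gate-1: (1/4)·6 + (1/4)·2 + (1/2)·8 = 6.
Expected payoff of Gate-2: (1/4)·(-5) + (1/4)·7 + (1/2)·(-2) = -1/2.
The largest is 6, so the inspector's best response is Gate-1.

Gate-1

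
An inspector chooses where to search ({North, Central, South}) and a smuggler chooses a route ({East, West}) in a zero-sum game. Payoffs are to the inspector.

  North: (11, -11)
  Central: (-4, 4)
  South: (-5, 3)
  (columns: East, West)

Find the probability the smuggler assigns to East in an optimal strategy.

Row minima: North → -11, Central → -4, South → -5; maximin = -4.
Column maxima: East → 11, West → 4; minimax = 4.
-4 ≠ 4, so there is no saddle point; optimal play is mixed.
South is strictly dominated by Central, so the inspector never plays it.
On the remaining 2×2 (North, Central vs East, West):
Let the inspector play North with probability p. Expected payoff against East: 11p + (-4)(1−p) = 15p − 4; against West: (-11)p + 4(1−p) = −15p + 4.
Setting these equal: 15p − 4 = −15p + 4 ⇒ 30p = 8 ⇒ p = 4/15, and the value is (15)·(4/15) − 4 = 0.
For the smuggler: with q = P(East), equating North's and Central's payoffs gives 22q − 11 = −8q + 4 ⇒ q = 1/2.

1/2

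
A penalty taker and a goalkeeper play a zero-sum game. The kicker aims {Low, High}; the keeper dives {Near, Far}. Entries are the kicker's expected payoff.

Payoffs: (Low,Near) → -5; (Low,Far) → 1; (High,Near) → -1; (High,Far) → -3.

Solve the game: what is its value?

Row minima: Low → -5, High → -3; maximin = -3.
Column maxima: Near → -1, Far → 1; minimax = -1.
-3 ≠ -1, so there is no saddle point; optimal play is mixed.
Let the kicker play Low with probability p. Expected payoff against Near: (-5)p + (-1)(1−p) = −4p − 1; against Far: 1p + (-3)(1−p) = 4p − 3.
Setting these equal: −4p − 1 = 4p − 3 ⇒ −8p = -2 ⇒ p = 1/4, and the value is (-4)·(1/4) − 1 = -2.
For the keeper: with q = P(Near), equating Low's and High's payoffs gives −6q + 1 = 2q − 3 ⇒ q = 1/2.

-2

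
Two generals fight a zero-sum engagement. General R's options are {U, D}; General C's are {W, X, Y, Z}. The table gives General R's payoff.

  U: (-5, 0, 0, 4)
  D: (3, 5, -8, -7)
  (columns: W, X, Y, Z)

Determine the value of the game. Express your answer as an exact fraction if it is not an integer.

Row minima: U → -5, D → -8; maximin = -5.
Column maxima: W → 3, X → 5, Y → 0, Z → 4; minimax = 0.
-5 ≠ 0, so there is no saddle point; optimal play is mixed.
X is strictly dominated by W (it gives General R strictly more in every row), so General C never plays it.
Z is strictly dominated by Y (it gives General R strictly more in every row), so General C never plays it.
On the remaining 2×2 (U, D vs W, Y):
Let General R play U with probability p. Expected payoff against W: (-5)p + 3(1−p) = −8p + 3; against Y: 0p + (-8)(1−p) = 8p − 8.
Setting these equal: −8p + 3 = 8p − 8 ⇒ −16p = -11 ⇒ p = 11/16, and the value is (-8)·(11/16) + 3 = -5/2.
For General C: with q = P(W), equating U's and D's payoffs gives −5q = 11q − 8 ⇒ q = 1/2.

-5/2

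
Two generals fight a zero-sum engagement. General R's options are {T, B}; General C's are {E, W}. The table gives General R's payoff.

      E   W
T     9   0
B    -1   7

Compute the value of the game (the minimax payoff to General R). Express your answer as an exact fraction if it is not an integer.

63/17

Row minima: T → 0, B → -1; maximin = 0.
Column maxima: E → 9, W → 7; minimax = 7.
0 ≠ 7, so there is no saddle point; optimal play is mixed.
Let General R play T with probability p. Expected payoff against E: 9p + (-1)(1−p) = 10p − 1; against W: 0p + 7(1−p) = −7p + 7.
Setting these equal: 10p − 1 = −7p + 7 ⇒ 17p = 8 ⇒ p = 8/17, and the value is (10)·(8/17) − 1 = 63/17.
For General C: with q = P(E), equating T's and B's payoffs gives 9q = −8q + 7 ⇒ q = 7/17.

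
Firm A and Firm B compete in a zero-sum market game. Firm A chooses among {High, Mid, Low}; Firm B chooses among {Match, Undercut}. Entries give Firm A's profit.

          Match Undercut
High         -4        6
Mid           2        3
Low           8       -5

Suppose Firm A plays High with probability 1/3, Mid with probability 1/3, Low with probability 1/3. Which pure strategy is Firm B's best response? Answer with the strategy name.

If Firm B plays Match, Firm A's expected payoff is (1/3)·(-4) + (1/3)·2 + (1/3)·8 = 2.
If Firm B plays Undercut, Firm A's expected payoff is (1/3)·6 + (1/3)·3 + (1/3)·(-5) = 4/3.
Firm B minimizes Firm A's payoff; the smallest is 4/3, so the best response is Undercut.

Undercut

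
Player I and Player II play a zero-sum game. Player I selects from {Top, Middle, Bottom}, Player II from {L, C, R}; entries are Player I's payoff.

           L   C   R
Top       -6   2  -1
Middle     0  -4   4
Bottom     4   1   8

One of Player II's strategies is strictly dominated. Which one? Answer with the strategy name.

L holds Player I's payoff strictly below R in every row: -6 < -1, 0 < 4, 4 < 8.
So R is strictly dominated for Player II.

R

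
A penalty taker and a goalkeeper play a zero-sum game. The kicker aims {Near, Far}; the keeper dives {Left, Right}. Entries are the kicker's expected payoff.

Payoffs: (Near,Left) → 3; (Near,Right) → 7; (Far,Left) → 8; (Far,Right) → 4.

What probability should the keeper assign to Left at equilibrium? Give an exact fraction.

3/8

Row minima: Near → 3, Far → 4; maximin = 4.
Column maxima: Left → 8, Right → 7; minimax = 7.
4 ≠ 7, so there is no saddle point; optimal play is mixed.
Let the kicker play Near with probability p. Expected payoff against Left: 3p + 8(1−p) = −5p + 8; against Right: 7p + 4(1−p) = 3p + 4.
Setting these equal: −5p + 8 = 3p + 4 ⇒ −8p = -4 ⇒ p = 1/2, and the value is (-5)·(1/2) + 8 = 11/2.
For the keeper: with q = P(Left), equating Near's and Far's payoffs gives −4q + 7 = 4q + 4 ⇒ q = 3/8.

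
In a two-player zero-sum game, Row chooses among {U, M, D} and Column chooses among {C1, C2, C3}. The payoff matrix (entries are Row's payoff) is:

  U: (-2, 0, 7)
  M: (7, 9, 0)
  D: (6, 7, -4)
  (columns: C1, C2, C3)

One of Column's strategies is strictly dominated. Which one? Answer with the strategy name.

C1 holds Row's payoff strictly below C2 in every row: -2 < 0, 7 < 9, 6 < 7.
So C2 is strictly dominated for Column.

C2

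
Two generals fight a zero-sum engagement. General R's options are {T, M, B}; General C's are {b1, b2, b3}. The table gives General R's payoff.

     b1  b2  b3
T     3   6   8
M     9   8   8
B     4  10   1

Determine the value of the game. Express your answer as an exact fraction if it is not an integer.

8

Row minima: T → 3, M → 8, B → 1; maximin = 8.
Column maxima: b1 → 9, b2 → 10, b3 → 8; minimax = 8.
Since maximin = minimax = 8, there is a saddle point and the value is 8.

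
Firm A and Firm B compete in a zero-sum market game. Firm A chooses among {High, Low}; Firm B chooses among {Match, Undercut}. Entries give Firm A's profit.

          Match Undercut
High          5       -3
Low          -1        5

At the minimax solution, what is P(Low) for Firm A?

4/7

Row minima: High → -3, Low → -1; maximin = -1.
Column maxima: Match → 5, Undercut → 5; minimax = 5.
-1 ≠ 5, so there is no saddle point; optimal play is mixed.
Let Firm A play High with probability p. Expected payoff against Match: 5p + (-1)(1−p) = 6p − 1; against Undercut: (-3)p + 5(1−p) = −8p + 5.
Setting these equal: 6p − 1 = −8p + 5 ⇒ 14p = 6 ⇒ p = 3/7, and the value is (6)·(3/7) − 1 = 11/7.
For Firm B: with q = P(Match), equating High's and Low's payoffs gives 8q − 3 = −6q + 5 ⇒ q = 4/7.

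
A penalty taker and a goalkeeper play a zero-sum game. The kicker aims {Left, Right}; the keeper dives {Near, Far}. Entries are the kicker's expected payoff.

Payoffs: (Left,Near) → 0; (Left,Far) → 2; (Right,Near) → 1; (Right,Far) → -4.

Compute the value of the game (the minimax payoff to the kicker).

Row minima: Left → 0, Right → -4; maximin = 0.
Column maxima: Near → 1, Far → 2; minimax = 1.
0 ≠ 1, so there is no saddle point; optimal play is mixed.
Let the kicker play Left with probability p. Expected payoff against Near: 0p + 1(1−p) = −p + 1; against Far: 2p + (-4)(1−p) = 6p − 4.
Setting these equal: −p + 1 = 6p − 4 ⇒ −7p = -5 ⇒ p = 5/7, and the value is (-1)·(5/7) + 1 = 2/7.
For the keeper: with q = P(Near), equating Left's and Right's payoffs gives −2q + 2 = 5q − 4 ⇒ q = 6/7.

2/7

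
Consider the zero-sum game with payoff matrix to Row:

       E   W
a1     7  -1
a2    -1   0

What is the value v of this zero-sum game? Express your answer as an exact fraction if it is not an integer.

Row minima: a1 → -1, a2 → -1; maximin = -1.
Column maxima: E → 7, W → 0; minimax = 0.
-1 ≠ 0, so there is no saddle point; optimal play is mixed.
Let Row play a1 with probability p. Expected payoff against E: 7p + (-1)(1−p) = 8p − 1; against W: (-1)p + 0(1−p) = −p.
Setting these equal: 8p − 1 = −p ⇒ 9p = 1 ⇒ p = 1/9, and the value is (8)·(1/9) − 1 = -1/9.
For Column: with q = P(E), equating a1's and a2's payoffs gives 8q − 1 = −q ⇒ q = 1/9.

-1/9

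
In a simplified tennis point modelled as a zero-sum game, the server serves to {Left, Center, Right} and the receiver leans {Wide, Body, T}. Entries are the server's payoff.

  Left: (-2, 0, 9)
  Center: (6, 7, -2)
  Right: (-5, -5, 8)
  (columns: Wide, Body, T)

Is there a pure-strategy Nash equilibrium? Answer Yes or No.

No

Row minima: Left → -2, Center → -2, Right → -5; maximin = -2.
Column maxima: Wide → 6, Body → 7, T → 9; minimax = 6.
-2 ≠ 6, so no pure-strategy equilibrium exists.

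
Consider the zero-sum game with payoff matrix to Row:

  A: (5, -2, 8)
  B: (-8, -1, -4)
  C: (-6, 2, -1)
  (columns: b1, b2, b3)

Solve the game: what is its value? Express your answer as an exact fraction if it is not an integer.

Row minima: A → -2, B → -8, C → -6; maximin = -2.
Column maxima: b1 → 5, b2 → 2, b3 → 8; minimax = 2.
-2 ≠ 2, so there is no saddle point; optimal play is mixed.
B is strictly dominated by C, so Row never plays it.
b3 is strictly dominated by b1 (it gives Row strictly more in every row), so Column never plays it.
On the remaining 2×2 (A, C vs b1, b2):
Let Row play A with probability p. Expected payoff against b1: 5p + (-6)(1−p) = 11p − 6; against b2: (-2)p + 2(1−p) = −4p + 2.
Setting these equal: 11p − 6 = −4p + 2 ⇒ 15p = 8 ⇒ p = 8/15, and the value is (11)·(8/15) − 6 = -2/15.
For Column: with q = P(b1), equating A's and C's payoffs gives 7q − 2 = −8q + 2 ⇒ q = 4/15.

-2/15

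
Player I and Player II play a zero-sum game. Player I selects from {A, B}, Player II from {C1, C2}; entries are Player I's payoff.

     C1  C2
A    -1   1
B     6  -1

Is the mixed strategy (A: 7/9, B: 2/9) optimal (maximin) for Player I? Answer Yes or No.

Yes

Against C1 this mix gives (7/9)·(-1) + (2/9)·6 = 5/9.
Against C2 this mix gives (7/9)·1 + (2/9)·(-1) = 5/9.
All of Player II's active replies (C1, C2) yield 5/9, and no column does worse for Player I. The mix makes Player II indifferent and guarantees 5/9, so it is optimal.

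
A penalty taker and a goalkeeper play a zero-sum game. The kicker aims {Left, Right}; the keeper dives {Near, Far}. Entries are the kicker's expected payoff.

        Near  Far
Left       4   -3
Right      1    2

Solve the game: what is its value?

Row minima: Left → -3, Right → 1; maximin = 1.
Column maxima: Near → 4, Far → 2; minimax = 2.
1 ≠ 2, so there is no saddle point; optimal play is mixed.
Let the kicker play Left with probability p. Expected payoff against Near: 4p + 1(1−p) = 3p + 1; against Far: (-3)p + 2(1−p) = −5p + 2.
Setting these equal: 3p + 1 = −5p + 2 ⇒ 8p = 1 ⇒ p = 1/8, and the value is (3)·(1/8) + 1 = 11/8.
For the keeper: with q = P(Near), equating Left's and Right's payoffs gives 7q − 3 = −q + 2 ⇒ q = 5/8.

11/8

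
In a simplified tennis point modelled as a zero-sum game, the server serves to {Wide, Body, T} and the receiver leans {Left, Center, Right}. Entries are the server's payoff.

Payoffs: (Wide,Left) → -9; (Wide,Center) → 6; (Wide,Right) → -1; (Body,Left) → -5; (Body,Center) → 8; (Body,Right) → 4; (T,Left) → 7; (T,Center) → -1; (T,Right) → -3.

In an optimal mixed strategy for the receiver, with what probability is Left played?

7/19

Row minima: Wide → -9, Body → -5, T → -3; maximin = -3.
Column maxima: Left → 7, Center → 8, Right → 4; minimax = 4.
-3 ≠ 4, so there is no saddle point; optimal play is mixed.
Wide is strictly dominated by Body, so the server never plays it.
Center is strictly dominated by Right (it gives the server strictly more in every row), so the receiver never plays it.
On the remaining 2×2 (Body, T vs Left, Right):
Let the server play Body with probability p. Expected payoff against Left: (-5)p + 7(1−p) = −12p + 7; against Right: 4p + (-3)(1−p) = 7p − 3.
Setting these equal: −12p + 7 = 7p − 3 ⇒ −19p = -10 ⇒ p = 10/19, and the value is (-12)·(10/19) + 7 = 13/19.
For the receiver: with q = P(Left), equating Body's and T's payoffs gives −9q + 4 = 10q − 3 ⇒ q = 7/19.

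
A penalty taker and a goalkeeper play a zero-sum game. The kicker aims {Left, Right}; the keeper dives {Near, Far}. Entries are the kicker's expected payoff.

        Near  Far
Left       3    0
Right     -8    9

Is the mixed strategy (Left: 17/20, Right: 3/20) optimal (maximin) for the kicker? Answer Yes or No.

Against Near this mix gives (17/20)·3 + (3/20)·(-8) = 27/20.
Against Far this mix gives (17/20)·0 + (3/20)·9 = 27/20.
All of the keeper's active replies (Near, Far) yield 27/20, and no column does worse for the kicker. The mix makes the keeper indifferent and guarantees 27/20, so it is optimal.

Yes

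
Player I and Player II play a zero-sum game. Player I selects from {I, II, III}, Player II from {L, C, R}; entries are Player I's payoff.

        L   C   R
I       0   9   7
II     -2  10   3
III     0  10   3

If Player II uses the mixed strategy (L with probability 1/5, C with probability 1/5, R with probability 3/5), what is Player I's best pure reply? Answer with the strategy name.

I

Expected payoff of I: (1/5)·0 + (1/5)·9 + (3/5)·7 = 6.
Expected payoff of II: (1/5)·(-2) + (1/5)·10 + (3/5)·3 = 17/5.
Expected payoff of III: (1/5)·0 + (1/5)·10 + (3/5)·3 = 19/5.
The largest is 6, so Player I's best response is I.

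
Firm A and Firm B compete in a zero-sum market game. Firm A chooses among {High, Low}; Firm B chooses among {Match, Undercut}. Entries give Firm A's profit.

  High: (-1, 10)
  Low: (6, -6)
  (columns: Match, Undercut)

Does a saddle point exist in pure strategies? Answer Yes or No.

No

Row minima: High → -1, Low → -6; maximin = -1.
Column maxima: Match → 6, Undercut → 10; minimax = 6.
-1 ≠ 6, so no pure-strategy equilibrium exists.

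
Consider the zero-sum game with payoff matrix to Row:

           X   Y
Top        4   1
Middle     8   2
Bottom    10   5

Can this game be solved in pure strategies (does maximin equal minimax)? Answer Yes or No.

Row minima: Top → 1, Middle → 2, Bottom → 5; maximin = 5.
Column maxima: X → 10, Y → 5; minimax = 5.
maximin = minimax = 5, so a saddle point exists.

Yes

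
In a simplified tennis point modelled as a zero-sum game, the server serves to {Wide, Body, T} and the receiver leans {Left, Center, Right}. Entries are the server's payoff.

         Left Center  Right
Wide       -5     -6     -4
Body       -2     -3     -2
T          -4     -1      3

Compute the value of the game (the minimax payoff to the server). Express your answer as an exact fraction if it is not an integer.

Row minima: Wide → -6, Body → -3, T → -4; maximin = -3.
Column maxima: Left → -2, Center → -1, Right → 3; minimax = -2.
-3 ≠ -2, so there is no saddle point; optimal play is mixed.
Wide is strictly dominated by Body, so the server never plays it.
Right is strictly dominated by Center (it gives the server strictly more in every row), so the receiver never plays it.
On the remaining 2×2 (Body, T vs Left, Center):
Let the server play Body with probability p. Expected payoff against Left: (-2)p + (-4)(1−p) = 2p − 4; against Center: (-3)p + (-1)(1−p) = −2p − 1.
Setting these equal: 2p − 4 = −2p − 1 ⇒ 4p = 3 ⇒ p = 3/4, and the value is (2)·(3/4) − 4 = -5/2.
For the receiver: with q = P(Left), equating Body's and T's payoffs gives q − 3 = −3q − 1 ⇒ q = 1/2.

-5/2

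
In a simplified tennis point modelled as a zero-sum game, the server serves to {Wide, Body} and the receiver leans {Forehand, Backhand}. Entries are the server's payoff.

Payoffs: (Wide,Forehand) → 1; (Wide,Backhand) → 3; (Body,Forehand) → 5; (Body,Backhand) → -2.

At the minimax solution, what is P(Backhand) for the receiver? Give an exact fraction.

4/9

Row minima: Wide → 1, Body → -2; maximin = 1.
Column maxima: Forehand → 5, Backhand → 3; minimax = 3.
1 ≠ 3, so there is no saddle point; optimal play is mixed.
Let the server play Wide with probability p. Expected payoff against Forehand: 1p + 5(1−p) = −4p + 5; against Backhand: 3p + (-2)(1−p) = 5p − 2.
Setting these equal: −4p + 5 = 5p − 2 ⇒ −9p = -7 ⇒ p = 7/9, and the value is (-4)·(7/9) + 5 = 17/9.
For the receiver: with q = P(Forehand), equating Wide's and Body's payoffs gives −2q + 3 = 7q − 2 ⇒ q = 5/9.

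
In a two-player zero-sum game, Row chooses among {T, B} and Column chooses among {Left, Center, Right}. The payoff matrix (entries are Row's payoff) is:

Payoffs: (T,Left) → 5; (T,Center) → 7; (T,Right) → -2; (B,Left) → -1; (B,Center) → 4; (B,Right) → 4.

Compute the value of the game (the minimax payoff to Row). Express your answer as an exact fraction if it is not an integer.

Row minima: T → -2, B → -1; maximin = -1.
Column maxima: Left → 5, Center → 7, Right → 4; minimax = 4.
-1 ≠ 4, so there is no saddle point; optimal play is mixed.
Center is strictly dominated by Left (it gives Row strictly more in every row), so Column never plays it.
On the remaining 2×2 (T, B vs Left, Right):
Let Row play T with probability p. Expected payoff against Left: 5p + (-1)(1−p) = 6p − 1; against Right: (-2)p + 4(1−p) = −6p + 4.
Setting these equal: 6p − 1 = −6p + 4 ⇒ 12p = 5 ⇒ p = 5/12, and the value is (6)·(5/12) − 1 = 3/2.
For Column: with q = P(Left), equating T's and B's payoffs gives 7q − 2 = −5q + 4 ⇒ q = 1/2.

3/2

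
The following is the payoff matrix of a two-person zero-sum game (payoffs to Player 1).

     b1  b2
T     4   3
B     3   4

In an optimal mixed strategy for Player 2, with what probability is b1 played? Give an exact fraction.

1/2

Row minima: T → 3, B → 3; maximin = 3.
Column maxima: b1 → 4, b2 → 4; minimax = 4.
3 ≠ 4, so there is no saddle point; optimal play is mixed.
Let Player 1 play T with probability p. Expected payoff against b1: 4p + 3(1−p) = p + 3; against b2: 3p + 4(1−p) = −p + 4.
Setting these equal: p + 3 = −p + 4 ⇒ 2p = 1 ⇒ p = 1/2, and the value is (1)·(1/2) + 3 = 7/2.
For Player 2: with q = P(b1), equating T's and B's payoffs gives q + 3 = −q + 4 ⇒ q = 1/2.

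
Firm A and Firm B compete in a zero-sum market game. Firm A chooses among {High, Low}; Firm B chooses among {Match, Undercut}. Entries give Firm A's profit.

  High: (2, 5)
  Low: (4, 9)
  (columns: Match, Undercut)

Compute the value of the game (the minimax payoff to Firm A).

Row minima: High → 2, Low → 4; maximin = 4.
Column maxima: Match → 4, Undercut → 9; minimax = 4.
Since maximin = minimax = 4, there is a saddle point and the value is 4.

4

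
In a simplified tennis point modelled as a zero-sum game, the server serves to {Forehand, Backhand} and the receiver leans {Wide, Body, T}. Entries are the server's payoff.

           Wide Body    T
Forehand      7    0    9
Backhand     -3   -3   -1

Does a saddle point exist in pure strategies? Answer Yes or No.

Row minima: Forehand → 0, Backhand → -3; maximin = 0.
Column maxima: Wide → 7, Body → 0, T → 9; minimax = 0.
maximin = minimax = 0, so a saddle point exists.

Yes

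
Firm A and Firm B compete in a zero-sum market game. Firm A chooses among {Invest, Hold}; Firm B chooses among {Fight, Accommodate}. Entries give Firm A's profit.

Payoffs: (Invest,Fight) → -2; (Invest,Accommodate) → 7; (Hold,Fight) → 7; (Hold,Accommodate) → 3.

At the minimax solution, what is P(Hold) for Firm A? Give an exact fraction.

9/13

Row minima: Invest → -2, Hold → 3; maximin = 3.
Column maxima: Fight → 7, Accommodate → 7; minimax = 7.
3 ≠ 7, so there is no saddle point; optimal play is mixed.
Let Firm A play Invest with probability p. Expected payoff against Fight: (-2)p + 7(1−p) = −9p + 7; against Accommodate: 7p + 3(1−p) = 4p + 3.
Setting these equal: −9p + 7 = 4p + 3 ⇒ −13p = -4 ⇒ p = 4/13, and the value is (-9)·(4/13) + 7 = 55/13.
For Firm B: with q = P(Fight), equating Invest's and Hold's payoffs gives −9q + 7 = 4q + 3 ⇒ q = 4/13.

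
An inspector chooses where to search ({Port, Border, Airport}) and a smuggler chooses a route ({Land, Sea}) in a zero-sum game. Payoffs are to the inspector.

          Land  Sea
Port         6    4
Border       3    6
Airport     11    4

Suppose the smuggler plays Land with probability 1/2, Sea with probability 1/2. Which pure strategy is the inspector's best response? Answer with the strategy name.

Expected payoff of Port: (1/2)·6 + (1/2)·4 = 5.
Expected payoff of Border: (1/2)·3 + (1/2)·6 = 9/2.
Expected payoff of Airport: (1/2)·11 + (1/2)·4 = 15/2.
The largest is 15/2, so the inspector's best response is Airport.

Airport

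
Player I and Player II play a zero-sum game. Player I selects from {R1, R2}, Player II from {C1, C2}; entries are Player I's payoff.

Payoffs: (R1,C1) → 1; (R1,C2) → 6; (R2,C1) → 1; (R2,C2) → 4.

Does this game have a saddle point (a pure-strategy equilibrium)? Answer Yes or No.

Yes

Row minima: R1 → 1, R2 → 1; maximin = 1.
Column maxima: C1 → 1, C2 → 6; minimax = 1.
maximin = minimax = 1, so a saddle point exists.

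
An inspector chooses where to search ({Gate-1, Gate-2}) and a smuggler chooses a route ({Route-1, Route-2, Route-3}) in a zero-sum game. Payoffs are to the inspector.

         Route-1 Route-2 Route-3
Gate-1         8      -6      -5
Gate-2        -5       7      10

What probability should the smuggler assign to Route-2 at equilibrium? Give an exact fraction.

Row minima: Gate-1 → -6, Gate-2 → -5; maximin = -5.
Column maxima: Route-1 → 8, Route-2 → 7, Route-3 → 10; minimax = 7.
-5 ≠ 7, so there is no saddle point; optimal play is mixed.
Route-3 is strictly dominated by Route-2 (it gives the inspector strictly more in every row), so the smuggler never plays it.
On the remaining 2×2 (Gate-1, Gate-2 vs Route-1, Route-2):
Let the inspector play Gate-1 with probability p. Expected payoff against Route-1: 8p + (-5)(1−p) = 13p − 5; against Route-2: (-6)p + 7(1−p) = −13p + 7.
Setting these equal: 13p − 5 = −13p + 7 ⇒ 26p = 12 ⇒ p = 6/13, and the value is (13)·(6/13) − 5 = 1.
For the smuggler: with q = P(Route-1), equating Gate-1's and Gate-2's payoffs gives 14q − 6 = −12q + 7 ⇒ q = 1/2.

1/2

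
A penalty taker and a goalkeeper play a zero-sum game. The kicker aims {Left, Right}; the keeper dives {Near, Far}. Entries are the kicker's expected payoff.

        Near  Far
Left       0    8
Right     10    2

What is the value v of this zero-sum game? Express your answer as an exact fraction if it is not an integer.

5

Row minima: Left → 0, Right → 2; maximin = 2.
Column maxima: Near → 10, Far → 8; minimax = 8.
2 ≠ 8, so there is no saddle point; optimal play is mixed.
Let the kicker play Left with probability p. Expected payoff against Near: 0p + 10(1−p) = −10p + 10; against Far: 8p + 2(1−p) = 6p + 2.
Setting these equal: −10p + 10 = 6p + 2 ⇒ −16p = -8 ⇒ p = 1/2, and the value is (-10)·(1/2) + 10 = 5.
For the keeper: with q = P(Near), equating Left's and Right's payoffs gives −8q + 8 = 8q + 2 ⇒ q = 3/8.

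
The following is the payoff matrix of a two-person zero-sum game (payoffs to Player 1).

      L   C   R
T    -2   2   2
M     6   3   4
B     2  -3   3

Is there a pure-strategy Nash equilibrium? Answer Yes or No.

Row minima: T → -2, M → 3, B → -3; maximin = 3.
Column maxima: L → 6, C → 3, R → 4; minimax = 3.
maximin = minimax = 3, so a saddle point exists.

Yes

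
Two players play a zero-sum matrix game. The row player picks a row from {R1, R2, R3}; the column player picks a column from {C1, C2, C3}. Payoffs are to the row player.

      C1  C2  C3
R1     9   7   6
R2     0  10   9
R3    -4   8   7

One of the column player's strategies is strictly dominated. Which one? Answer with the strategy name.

C2

C3 holds the row player's payoff strictly below C2 in every row: 6 < 7, 9 < 10, 7 < 8.
So C2 is strictly dominated for the column player.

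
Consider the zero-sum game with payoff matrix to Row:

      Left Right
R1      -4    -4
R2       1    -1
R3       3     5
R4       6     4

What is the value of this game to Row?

9/2

Row minima: R1 → -4, R2 → -1, R3 → 3, R4 → 4; maximin = 4.
Column maxima: Left → 6, Right → 5; minimax = 5.
4 ≠ 5, so there is no saddle point; optimal play is mixed.
R1 is strictly dominated by R2, so Row never plays it.
R2 is strictly dominated by R3, so Row never plays it.
On the remaining 2×2 (R3, R4 vs Left, Right):
Let Row play R3 with probability p. Expected payoff against Left: 3p + 6(1−p) = −3p + 6; against Right: 5p + 4(1−p) = p + 4.
Setting these equal: −3p + 6 = p + 4 ⇒ −4p = -2 ⇒ p = 1/2, and the value is (-3)·(1/2) + 6 = 9/2.
For Column: with q = P(Left), equating R3's and R4's payoffs gives −2q + 5 = 2q + 4 ⇒ q = 1/4.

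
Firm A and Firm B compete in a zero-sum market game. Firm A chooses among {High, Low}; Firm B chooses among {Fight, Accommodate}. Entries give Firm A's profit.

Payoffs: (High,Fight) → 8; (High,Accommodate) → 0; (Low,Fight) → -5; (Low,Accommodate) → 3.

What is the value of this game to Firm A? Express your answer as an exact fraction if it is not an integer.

3/2

Row minima: High → 0, Low → -5; maximin = 0.
Column maxima: Fight → 8, Accommodate → 3; minimax = 3.
0 ≠ 3, so there is no saddle point; optimal play is mixed.
Let Firm A play High with probability p. Expected payoff against Fight: 8p + (-5)(1−p) = 13p − 5; against Accommodate: 0p + 3(1−p) = −3p + 3.
Setting these equal: 13p − 5 = −3p + 3 ⇒ 16p = 8 ⇒ p = 1/2, and the value is (13)·(1/2) − 5 = 3/2.
For Firm B: with q = P(Fight), equating High's and Low's payoffs gives 8q = −8q + 3 ⇒ q = 3/16.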